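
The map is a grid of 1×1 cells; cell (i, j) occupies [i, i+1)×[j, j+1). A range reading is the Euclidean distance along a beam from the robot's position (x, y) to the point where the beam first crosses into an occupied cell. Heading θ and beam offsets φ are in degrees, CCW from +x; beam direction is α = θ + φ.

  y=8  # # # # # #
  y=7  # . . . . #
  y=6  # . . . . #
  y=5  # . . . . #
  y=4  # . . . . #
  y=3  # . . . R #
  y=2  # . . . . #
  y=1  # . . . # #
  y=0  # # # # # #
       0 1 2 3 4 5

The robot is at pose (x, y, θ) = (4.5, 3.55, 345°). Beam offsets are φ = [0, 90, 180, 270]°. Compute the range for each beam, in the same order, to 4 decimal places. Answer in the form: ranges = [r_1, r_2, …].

beam 1: φ=0°, α=345°
  cosα=0.9659 sinα=-0.2588 | (4,3) | tMaxX 0.5176 tMaxY 2.1250 | tΔX 1.0353 tΔY 3.8637
    t=0.5176 [x] (5,3) — stop
  → r_1 = 0.5176
beam 2: φ=90°, α=75°
  cosα=0.2588 sinα=0.9659 | (4,3) | tMaxX 1.9319 tMaxY 0.4659 | tΔX 3.8637 tΔY 1.0353
    t=0.4659 [y] (4,4)
    t=1.5012 [y] (4,5)
    t=1.9319 [x] (5,5) — stop
  → r_2 = 1.9319
beam 3: φ=180°, α=165°
  cosα=-0.9659 sinα=0.2588 | (4,3) | tMaxX 0.5176 tMaxY 1.7387 | tΔX 1.0353 tΔY 3.8637
    t=0.5176 [x] (3,3)
    t=1.5529 [x] (2,3)
    t=1.7387 [y] (2,4)
    t=2.5882 [x] (1,4)
    t=3.6235 [x] (0,4) — stop
  → r_3 = 3.6235
beam 4: φ=270°, α=255°
  cosα=-0.2588 sinα=-0.9659 | (4,3) | tMaxX 1.9319 tMaxY 0.5694 | tΔX 3.8637 tΔY 1.0353
    t=0.5694 [y] (4,2)
    t=1.6047 [y] (4,1) — stop
  → r_4 = 1.6047

ranges = [0.5176, 1.9319, 3.6235, 1.6047]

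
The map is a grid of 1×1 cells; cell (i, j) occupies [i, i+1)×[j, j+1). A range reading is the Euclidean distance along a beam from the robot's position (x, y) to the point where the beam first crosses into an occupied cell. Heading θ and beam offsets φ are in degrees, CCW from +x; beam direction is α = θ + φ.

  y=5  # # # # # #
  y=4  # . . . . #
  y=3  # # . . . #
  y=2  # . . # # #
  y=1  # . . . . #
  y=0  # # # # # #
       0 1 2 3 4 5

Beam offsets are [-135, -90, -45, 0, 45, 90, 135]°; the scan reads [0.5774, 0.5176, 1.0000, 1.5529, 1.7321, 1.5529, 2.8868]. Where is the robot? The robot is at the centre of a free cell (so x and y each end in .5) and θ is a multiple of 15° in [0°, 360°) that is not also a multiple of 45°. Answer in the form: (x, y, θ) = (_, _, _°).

(x, y, θ) = (3.5, 3.5, 15°)

Candidates: 13 free-cell centres × 16 headings = 208 poses. Raycast each; keep the one whose scan matches to 4 dp.
  (1.5, 2.5, 165°): beam 1 = 4.0415 ≠ 0.5774 ✗
  (3.5, 1.5, 345°): beam 1 = 1.0000 ≠ 0.5774 ✗
  (1.5, 1.5, 15°): beam 4 = 1.9319 ≠ 1.5529 ✗
  …
  (3.5, 3.5, 15°): r_1=0.5774, r_2=0.5176, r_3=1.0000, r_4=1.5529, r_5=1.7321, r_6=1.5529, r_7=2.8868 — all match ✓
Only this pose fits every beam.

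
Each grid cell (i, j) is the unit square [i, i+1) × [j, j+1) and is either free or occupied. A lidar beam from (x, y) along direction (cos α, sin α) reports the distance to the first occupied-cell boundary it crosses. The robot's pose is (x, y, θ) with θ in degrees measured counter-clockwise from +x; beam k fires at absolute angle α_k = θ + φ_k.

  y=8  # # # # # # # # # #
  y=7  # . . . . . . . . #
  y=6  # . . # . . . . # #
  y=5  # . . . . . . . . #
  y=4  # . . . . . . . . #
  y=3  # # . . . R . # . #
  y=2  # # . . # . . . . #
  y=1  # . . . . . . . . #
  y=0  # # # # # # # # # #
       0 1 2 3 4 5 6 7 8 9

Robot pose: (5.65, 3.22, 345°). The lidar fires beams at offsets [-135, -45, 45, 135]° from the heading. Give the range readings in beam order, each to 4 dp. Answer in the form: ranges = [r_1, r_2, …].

beam 1: φ=-135°, α=210°
  cosα=-0.8660 sinα=-0.5000 | (5,3) | tMaxX 0.7506 tMaxY 0.4400 | tΔX 1.1547 tΔY 2.0000
    t=0.4400 [y] (5,2)
    t=0.7506 [x] (4,2) — stop
  → r_1 = 0.7506
beam 2: φ=-45°, α=300°
  cosα=0.5000 sinα=-0.8660 | (5,3) | tMaxX 0.7000 tMaxY 0.2540 | tΔX 2.0000 tΔY 1.1547
    t=0.2540 [y] (5,2)
    t=0.7000 [x] (6,2)
    t=1.4087 [y] (6,1)
    t=2.5634 [y] (6,0) — stop
  → r_2 = 2.5634
beam 3: φ=45°, α=30°
  cosα=0.8660 sinα=0.5000 | (5,3) | tMaxX 0.4041 tMaxY 1.5600 | tΔX 1.1547 tΔY 2.0000
    t=0.4041 [x] (6,3)
    t=1.5588 [x] (7,3) — stop
  → r_3 = 1.5588
beam 4: φ=135°, α=120°
  cosα=-0.5000 sinα=0.8660 | (5,3) | tMaxX 1.3000 tMaxY 0.9007 | tΔX 2.0000 tΔY 1.1547
    t=0.9007 [y] (5,4)
    t=1.3000 [x] (4,4)
    t=2.0554 [y] (4,5)
    t=3.2101 [y] (4,6)
    t=3.3000 [x] (3,6) — stop
  → r_4 = 3.3000

ranges = [0.7506, 2.5634, 1.5588, 3.3000]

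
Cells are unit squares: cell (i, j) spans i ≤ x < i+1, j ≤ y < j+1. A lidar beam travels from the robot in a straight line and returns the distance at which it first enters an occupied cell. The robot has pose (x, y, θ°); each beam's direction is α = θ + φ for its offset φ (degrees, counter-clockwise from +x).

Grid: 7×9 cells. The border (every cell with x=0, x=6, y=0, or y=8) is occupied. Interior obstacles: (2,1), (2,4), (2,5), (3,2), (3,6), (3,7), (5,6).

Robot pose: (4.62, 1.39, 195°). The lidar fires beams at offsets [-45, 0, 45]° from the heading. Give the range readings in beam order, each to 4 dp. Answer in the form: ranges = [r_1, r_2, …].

ranges = [1.2200, 1.5068, 0.4503]

beam 1: φ=-45°, α=150°
  direction (-0.8660, 0.5000); cell (4,1); t to first gridline: x 0.7159, y 1.2200 (then +1.1547 / +2.0000)
    (3,1) via x @ 0.7159
    (3,2) via y @ 1.2200  # hit
  → r_1 = 1.2200
beam 2: φ=0°, α=195°
  direction (-0.9659, -0.2588); cell (4,1); t to first gridline: x 0.6419, y 1.5068 (then +1.0353 / +3.8637)
    (3,1) via x @ 0.6419
    (3,0) via y @ 1.5068  # hit
  → r_2 = 1.5068
beam 3: φ=45°, α=240°
  direction (-0.5000, -0.8660); cell (4,1); t to first gridline: x 1.2400, y 0.4503 (then +2.0000 / +1.1547)
    (4,0) via y @ 0.4503  # hit
  → r_3 = 0.4503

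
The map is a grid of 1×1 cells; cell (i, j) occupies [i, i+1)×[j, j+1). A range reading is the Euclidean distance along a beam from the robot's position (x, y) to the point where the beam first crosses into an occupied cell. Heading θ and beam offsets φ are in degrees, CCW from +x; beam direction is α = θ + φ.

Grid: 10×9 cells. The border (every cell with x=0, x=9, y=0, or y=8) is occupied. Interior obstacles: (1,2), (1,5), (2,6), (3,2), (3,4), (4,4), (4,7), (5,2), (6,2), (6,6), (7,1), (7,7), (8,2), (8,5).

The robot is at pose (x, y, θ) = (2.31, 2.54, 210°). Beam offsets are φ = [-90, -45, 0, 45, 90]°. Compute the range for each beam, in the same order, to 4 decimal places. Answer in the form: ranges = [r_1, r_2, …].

ranges = [2.6200, 0.3209, 0.3580, 1.5943, 1.7782]

beam 1: φ=-90°, α=120°
  cosα=-0.5000 sinα=0.8660 | (2,2) | tMaxX 0.6200 tMaxY 0.5312 | tΔX 2.0000 tΔY 1.1547
    t=0.5312 [y] (2,3)
    t=0.6200 [x] (1,3)
    t=1.6859 [y] (1,4)
    t=2.6200 [x] (0,4) — stop
  → r_1 = 2.6200
beam 2: φ=-45°, α=165°
  cosα=-0.9659 sinα=0.2588 | (2,2) | tMaxX 0.3209 tMaxY 1.7773 | tΔX 1.0353 tΔY 3.8637
    t=0.3209 [x] (1,2) — stop
  → r_2 = 0.3209
beam 3: φ=0°, α=210°
  cosα=-0.8660 sinα=-0.5000 | (2,2) | tMaxX 0.3580 tMaxY 1.0800 | tΔX 1.1547 tΔY 2.0000
    t=0.3580 [x] (1,2) — stop
  → r_3 = 0.3580
beam 4: φ=45°, α=255°
  cosα=-0.2588 sinα=-0.9659 | (2,2) | tMaxX 1.1977 tMaxY 0.5590 | tΔX 3.8637 tΔY 1.0353
    t=0.5590 [y] (2,1)
    t=1.1977 [x] (1,1)
    t=1.5943 [y] (1,0) — stop
  → r_4 = 1.5943
beam 5: φ=90°, α=300°
  cosα=0.5000 sinα=-0.8660 | (2,2) | tMaxX 1.3800 tMaxY 0.6235 | tΔX 2.0000 tΔY 1.1547
    t=0.6235 [y] (2,1)
    t=1.3800 [x] (3,1)
    t=1.7782 [y] (3,0) — stop
  → r_5 = 1.7782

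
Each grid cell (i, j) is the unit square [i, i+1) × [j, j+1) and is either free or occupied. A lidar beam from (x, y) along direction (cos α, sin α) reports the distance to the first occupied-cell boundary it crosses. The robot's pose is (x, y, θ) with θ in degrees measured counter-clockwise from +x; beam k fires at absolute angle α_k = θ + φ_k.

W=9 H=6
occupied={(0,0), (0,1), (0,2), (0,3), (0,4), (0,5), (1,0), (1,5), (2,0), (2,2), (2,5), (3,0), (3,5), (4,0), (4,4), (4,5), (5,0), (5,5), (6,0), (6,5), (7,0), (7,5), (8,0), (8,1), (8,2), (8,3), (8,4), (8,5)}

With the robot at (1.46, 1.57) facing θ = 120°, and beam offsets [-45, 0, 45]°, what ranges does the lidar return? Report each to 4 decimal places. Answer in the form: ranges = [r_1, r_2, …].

ranges = [3.5510, 0.9200, 0.4762]

beam 1: φ=-45°, α=75°
  dir = (cos 75°, sin 75°) = (0.2588, 0.9659); from cell (1,1)
  next x-line at t=2.0864, next y-line at t=0.4452; Δt_x=3.8637, Δt_y=1.0353
    y: enter (1,2) at t=0.4452
    y: enter (1,3) at t=1.4804
    x: enter (2,3) at t=2.0864
    y: enter (2,4) at t=2.5157
    y: enter (2,5) at t=3.5510 ← occupied
  → r_1 = 3.5510
beam 2: φ=0°, α=120°
  dir = (cos 120°, sin 120°) = (-0.5000, 0.8660); from cell (1,1)
  next x-line at t=0.9200, next y-line at t=0.4965; Δt_x=2.0000, Δt_y=1.1547
    y: enter (1,2) at t=0.4965
    x: enter (0,2) at t=0.9200 ← occupied
  → r_2 = 0.9200
beam 3: φ=45°, α=165°
  dir = (cos 165°, sin 165°) = (-0.9659, 0.2588); from cell (1,1)
  next x-line at t=0.4762, next y-line at t=1.6614; Δt_x=1.0353, Δt_y=3.8637
    x: enter (0,1) at t=0.4762 ← occupied
  → r_3 = 0.4762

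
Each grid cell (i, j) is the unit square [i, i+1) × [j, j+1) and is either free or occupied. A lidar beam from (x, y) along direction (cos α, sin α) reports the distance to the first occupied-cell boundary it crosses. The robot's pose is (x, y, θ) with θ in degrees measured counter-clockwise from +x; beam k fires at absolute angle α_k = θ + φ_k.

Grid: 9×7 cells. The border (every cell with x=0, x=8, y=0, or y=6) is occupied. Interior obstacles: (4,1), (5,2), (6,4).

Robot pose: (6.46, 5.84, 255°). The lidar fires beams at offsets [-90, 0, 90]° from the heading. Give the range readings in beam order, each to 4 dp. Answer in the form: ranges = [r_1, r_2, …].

ranges = [0.6182, 0.8696, 1.5943]

beam 1: φ=-90°, α=165°
  dir = (cos 165°, sin 165°) = (-0.9659, 0.2588); from cell (6,5)
  next x-line at t=0.4762, next y-line at t=0.6182; Δt_x=1.0353, Δt_y=3.8637
    x: enter (5,5) at t=0.4762
    y: enter (5,6) at t=0.6182 ← occupied
  → r_1 = 0.6182
beam 2: φ=0°, α=255°
  dir = (cos 255°, sin 255°) = (-0.2588, -0.9659); from cell (6,5)
  next x-line at t=1.7773, next y-line at t=0.8696; Δt_x=3.8637, Δt_y=1.0353
    y: enter (6,4) at t=0.8696 ← occupied
  → r_2 = 0.8696
beam 3: φ=90°, α=345°
  dir = (cos 345°, sin 345°) = (0.9659, -0.2588); from cell (6,5)
  next x-line at t=0.5590, next y-line at t=3.2455; Δt_x=1.0353, Δt_y=3.8637
    x: enter (7,5) at t=0.5590
    x: enter (8,5) at t=1.5943 ← occupied
  → r_3 = 1.5943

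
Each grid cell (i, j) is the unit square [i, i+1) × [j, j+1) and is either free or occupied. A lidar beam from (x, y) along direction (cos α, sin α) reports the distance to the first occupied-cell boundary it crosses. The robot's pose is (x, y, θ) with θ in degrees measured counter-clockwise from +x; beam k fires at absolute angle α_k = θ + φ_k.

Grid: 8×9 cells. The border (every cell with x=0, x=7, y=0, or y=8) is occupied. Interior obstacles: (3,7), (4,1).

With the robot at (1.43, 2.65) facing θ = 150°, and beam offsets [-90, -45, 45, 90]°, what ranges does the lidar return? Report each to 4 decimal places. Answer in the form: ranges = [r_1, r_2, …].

beam 1: φ=-90°, α=60°
  cosα=0.5000 sinα=0.8660 | (1,2) | tMaxX 1.1400 tMaxY 0.4041 | tΔX 2.0000 tΔY 1.1547
    t=0.4041 [y] (1,3)
    t=1.1400 [x] (2,3)
    t=1.5588 [y] (2,4)
    t=2.7135 [y] (2,5)
    t=3.1400 [x] (3,5)
    t=3.8682 [y] (3,6)
    t=5.0229 [y] (3,7) — stop
  → r_1 = 5.0229
beam 2: φ=-45°, α=105°
  cosα=-0.2588 sinα=0.9659 | (1,2) | tMaxX 1.6614 tMaxY 0.3623 | tΔX 3.8637 tΔY 1.0353
    t=0.3623 [y] (1,3)
    t=1.3976 [y] (1,4)
    t=1.6614 [x] (0,4) — stop
  → r_2 = 1.6614
beam 3: φ=45°, α=195°
  cosα=-0.9659 sinα=-0.2588 | (1,2) | tMaxX 0.4452 tMaxY 2.5114 | tΔX 1.0353 tΔY 3.8637
    t=0.4452 [x] (0,2) — stop
  → r_3 = 0.4452
beam 4: φ=90°, α=240°
  cosα=-0.5000 sinα=-0.8660 | (1,2) | tMaxX 0.8600 tMaxY 0.7506 | tΔX 2.0000 tΔY 1.1547
    t=0.7506 [y] (1,1)
    t=0.8600 [x] (0,1) — stop
  → r_4 = 0.8600

ranges = [5.0229, 1.6614, 0.4452, 0.8600]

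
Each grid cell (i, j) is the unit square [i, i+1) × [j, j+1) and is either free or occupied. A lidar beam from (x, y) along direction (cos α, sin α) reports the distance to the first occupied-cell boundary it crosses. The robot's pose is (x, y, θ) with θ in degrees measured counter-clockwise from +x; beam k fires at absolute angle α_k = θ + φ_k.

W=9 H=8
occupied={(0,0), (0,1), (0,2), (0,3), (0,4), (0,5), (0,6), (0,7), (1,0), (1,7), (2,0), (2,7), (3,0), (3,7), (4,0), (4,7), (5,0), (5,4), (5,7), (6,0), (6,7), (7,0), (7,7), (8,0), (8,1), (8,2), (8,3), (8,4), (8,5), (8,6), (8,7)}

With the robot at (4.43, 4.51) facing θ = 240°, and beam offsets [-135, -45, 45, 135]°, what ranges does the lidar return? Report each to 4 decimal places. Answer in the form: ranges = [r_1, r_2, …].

ranges = [2.5778, 3.5510, 3.6338, 0.5901]

beam 1: φ=-135°, α=105°
  dir = (cos 105°, sin 105°) = (-0.2588, 0.9659); from cell (4,4)
  next x-line at t=1.6614, next y-line at t=0.5073; Δt_x=3.8637, Δt_y=1.0353
    y: enter (4,5) at t=0.5073
    y: enter (4,6) at t=1.5426
    x: enter (3,6) at t=1.6614
    y: enter (3,7) at t=2.5778 ← occupied
  → r_1 = 2.5778
beam 2: φ=-45°, α=195°
  dir = (cos 195°, sin 195°) = (-0.9659, -0.2588); from cell (4,4)
  next x-line at t=0.4452, next y-line at t=1.9705; Δt_x=1.0353, Δt_y=3.8637
    x: enter (3,4) at t=0.4452
    x: enter (2,4) at t=1.4804
    y: enter (2,3) at t=1.9705
    x: enter (1,3) at t=2.5157
    x: enter (0,3) at t=3.5510 ← occupied
  → r_2 = 3.5510
beam 3: φ=45°, α=285°
  dir = (cos 285°, sin 285°) = (0.2588, -0.9659); from cell (4,4)
  next x-line at t=2.2023, next y-line at t=0.5280; Δt_x=3.8637, Δt_y=1.0353
    y: enter (4,3) at t=0.5280
    y: enter (4,2) at t=1.5633
    x: enter (5,2) at t=2.2023
    y: enter (5,1) at t=2.5985
    y: enter (5,0) at t=3.6338 ← occupied
  → r_3 = 3.6338
beam 4: φ=135°, α=15°
  dir = (cos 15°, sin 15°) = (0.9659, 0.2588); from cell (4,4)
  next x-line at t=0.5901, next y-line at t=1.8932; Δt_x=1.0353, Δt_y=3.8637
    x: enter (5,4) at t=0.5901 ← occupied
  → r_4 = 0.5901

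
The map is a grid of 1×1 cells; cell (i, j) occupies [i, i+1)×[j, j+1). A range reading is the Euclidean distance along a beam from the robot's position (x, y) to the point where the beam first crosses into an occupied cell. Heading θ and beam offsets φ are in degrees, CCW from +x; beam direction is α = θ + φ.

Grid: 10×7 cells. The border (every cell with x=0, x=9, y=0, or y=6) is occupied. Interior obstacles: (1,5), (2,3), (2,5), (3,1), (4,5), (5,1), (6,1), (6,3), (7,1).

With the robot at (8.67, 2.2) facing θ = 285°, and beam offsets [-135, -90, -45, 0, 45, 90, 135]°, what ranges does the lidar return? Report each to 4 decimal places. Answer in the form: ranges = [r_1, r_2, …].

ranges = [1.9283, 0.7727, 1.3400, 1.2423, 0.3811, 0.3416, 0.6600]

beam 1: φ=-135°, α=150°
  d=(-0.8660,0.5000)  start (8,2)  tX=0.7736 tY=1.6000  stride 1/|dx|=1.1547 1/|dy|=2.0000
    cross x-line → (7,2), t=0.7736
    cross y-line → (7,3), t=1.6000
    cross x-line → (6,3), t=1.9283 (wall)
  → r_1 = 1.9283
beam 2: φ=-90°, α=195°
  d=(-0.9659,-0.2588)  start (8,2)  tX=0.6936 tY=0.7727  stride 1/|dx|=1.0353 1/|dy|=3.8637
    cross x-line → (7,2), t=0.6936
    cross y-line → (7,1), t=0.7727 (wall)
  → r_2 = 0.7727
beam 3: φ=-45°, α=240°
  d=(-0.5000,-0.8660)  start (8,2)  tX=1.3400 tY=0.2309  stride 1/|dx|=2.0000 1/|dy|=1.1547
    cross y-line → (8,1), t=0.2309
    cross x-line → (7,1), t=1.3400 (wall)
  → r_3 = 1.3400
beam 4: φ=0°, α=285°
  d=(0.2588,-0.9659)  start (8,2)  tX=1.2750 tY=0.2071  stride 1/|dx|=3.8637 1/|dy|=1.0353
    cross y-line → (8,1), t=0.2071
    cross y-line → (8,0), t=1.2423 (wall)
  → r_4 = 1.2423
beam 5: φ=45°, α=330°
  d=(0.8660,-0.5000)  start (8,2)  tX=0.3811 tY=0.4000  stride 1/|dx|=1.1547 1/|dy|=2.0000
    cross x-line → (9,2), t=0.3811 (wall)
  → r_5 = 0.3811
beam 6: φ=90°, α=15°
  d=(0.9659,0.2588)  start (8,2)  tX=0.3416 tY=3.0910  stride 1/|dx|=1.0353 1/|dy|=3.8637
    cross x-line → (9,2), t=0.3416 (wall)
  → r_6 = 0.3416
beam 7: φ=135°, α=60°
  d=(0.5000,0.8660)  start (8,2)  tX=0.6600 tY=0.9238  stride 1/|dx|=2.0000 1/|dy|=1.1547
    cross x-line → (9,2), t=0.6600 (wall)
  → r_7 = 0.6600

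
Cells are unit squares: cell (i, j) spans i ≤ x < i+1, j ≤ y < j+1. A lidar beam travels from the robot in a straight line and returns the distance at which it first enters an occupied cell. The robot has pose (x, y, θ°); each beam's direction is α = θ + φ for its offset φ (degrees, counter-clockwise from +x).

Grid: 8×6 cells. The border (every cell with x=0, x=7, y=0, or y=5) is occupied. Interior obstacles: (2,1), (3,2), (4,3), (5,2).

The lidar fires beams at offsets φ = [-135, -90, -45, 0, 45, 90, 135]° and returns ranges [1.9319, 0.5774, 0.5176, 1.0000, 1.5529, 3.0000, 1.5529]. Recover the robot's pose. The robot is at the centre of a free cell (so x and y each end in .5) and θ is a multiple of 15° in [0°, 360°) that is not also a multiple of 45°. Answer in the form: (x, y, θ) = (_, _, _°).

(x, y, θ) = (6.5, 3.5, 60°)

The pose lattice has 20·16 = 320 candidates. Test each by forward raycasting.
  (1.5, 3.5, 165°): beam 1 = 3.0000 ≠ 1.9319 ✗
  (6.5, 2.5, 60°): beam 1 = 1.5529 ≠ 1.9319 ✗
  (4.5, 2.5, 30°): beam 1 = 1.5529 ≠ 1.9319 ✗
  (5.5, 3.5, 255°): beam 1 = 1.7321 ≠ 1.9319 ✗
  (1.5, 1.5, 150°): beam 1 = 0.5176 ≠ 1.9319 ✗
  …
  (6.5, 3.5, 60°): r_1=1.9319, r_2=0.5774, r_3=0.5176, r_4=1.0000, r_5=1.5529, r_6=3.0000, r_7=1.5529 — all match ✓
Unique over the lattice → pose = (6.5, 3.5, 60°).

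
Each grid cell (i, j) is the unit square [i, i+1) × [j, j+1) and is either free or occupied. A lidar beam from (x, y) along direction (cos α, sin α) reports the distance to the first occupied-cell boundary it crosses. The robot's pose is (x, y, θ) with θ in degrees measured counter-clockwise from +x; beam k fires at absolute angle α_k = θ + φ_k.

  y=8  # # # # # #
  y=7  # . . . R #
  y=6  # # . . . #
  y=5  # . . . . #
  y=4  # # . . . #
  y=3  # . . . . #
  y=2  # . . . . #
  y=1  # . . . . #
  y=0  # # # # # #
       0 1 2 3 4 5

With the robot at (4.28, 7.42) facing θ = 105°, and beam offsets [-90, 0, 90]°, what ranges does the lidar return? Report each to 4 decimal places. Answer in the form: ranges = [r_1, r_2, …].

beam 1: φ=-90°, α=15°
  d=(0.9659,0.2588)  start (4,7)  tX=0.7454 tY=2.2409  stride 1/|dx|=1.0353 1/|dy|=3.8637
    cross x-line → (5,7), t=0.7454 (wall)
  → r_1 = 0.7454
beam 2: φ=0°, α=105°
  d=(-0.2588,0.9659)  start (4,7)  tX=1.0818 tY=0.6005  stride 1/|dx|=3.8637 1/|dy|=1.0353
    cross y-line → (4,8), t=0.6005 (wall)
  → r_2 = 0.6005
beam 3: φ=90°, α=195°
  d=(-0.9659,-0.2588)  start (4,7)  tX=0.2899 tY=1.6228  stride 1/|dx|=1.0353 1/|dy|=3.8637
    cross x-line → (3,7), t=0.2899
    cross x-line → (2,7), t=1.3252
    cross y-line → (2,6), t=1.6228
    cross x-line → (1,6), t=2.3604 (wall)
  → r_3 = 2.3604

ranges = [0.7454, 0.6005, 2.3604]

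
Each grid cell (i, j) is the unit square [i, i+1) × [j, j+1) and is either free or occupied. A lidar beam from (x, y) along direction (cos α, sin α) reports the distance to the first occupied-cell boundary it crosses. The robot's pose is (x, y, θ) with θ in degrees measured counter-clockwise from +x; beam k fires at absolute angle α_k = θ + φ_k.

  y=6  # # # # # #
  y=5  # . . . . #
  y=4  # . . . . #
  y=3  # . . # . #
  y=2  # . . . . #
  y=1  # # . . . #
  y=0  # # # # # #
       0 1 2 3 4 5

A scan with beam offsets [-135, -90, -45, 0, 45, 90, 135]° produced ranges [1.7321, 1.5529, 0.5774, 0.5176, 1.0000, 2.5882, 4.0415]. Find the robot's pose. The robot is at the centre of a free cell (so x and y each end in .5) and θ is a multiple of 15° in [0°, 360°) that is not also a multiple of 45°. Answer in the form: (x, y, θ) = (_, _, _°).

(x, y, θ) = (3.5, 5.5, 105°)

The pose lattice has 18·16 = 288 candidates. Test each by forward raycasting.
  (4.5, 5.5, 330°): beam 1 = 3.6235 ≠ 1.7321 ✗
  (2.5, 3.5, 240°): beam 1 = 2.5882 ≠ 1.7321 ✗
  (3.5, 2.5, 60°): beam 1 = 1.5529 ≠ 1.7321 ✗
  (4.5, 4.5, 285°): beam 1 = 3.0000 ≠ 1.7321 ✗
  (4.5, 4.5, 255°): beam 2 = 3.6235 ≠ 1.5529 ✗
  …
  (3.5, 5.5, 105°): r_1=1.7321, r_2=1.5529, r_3=0.5774, r_4=0.5176, r_5=1.0000, r_6=2.5882, r_7=4.0415 — all match ✓
Unique over the lattice → pose = (3.5, 5.5, 105°).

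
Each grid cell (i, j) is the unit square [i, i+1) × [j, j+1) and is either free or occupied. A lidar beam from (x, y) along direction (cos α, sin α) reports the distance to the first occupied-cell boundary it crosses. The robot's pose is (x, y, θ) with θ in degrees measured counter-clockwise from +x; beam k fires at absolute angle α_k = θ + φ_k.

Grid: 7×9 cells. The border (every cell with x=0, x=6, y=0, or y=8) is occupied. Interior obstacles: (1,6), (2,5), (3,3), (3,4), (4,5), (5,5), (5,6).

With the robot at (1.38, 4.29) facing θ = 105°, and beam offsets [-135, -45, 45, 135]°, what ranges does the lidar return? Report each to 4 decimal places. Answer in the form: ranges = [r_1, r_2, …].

beam 1: φ=-135°, α=330°
  dir = (cos 330°, sin 330°) = (0.8660, -0.5000); from cell (1,4)
  next x-line at t=0.7159, next y-line at t=0.5800; Δt_x=1.1547, Δt_y=2.0000
    y: enter (1,3) at t=0.5800
    x: enter (2,3) at t=0.7159
    x: enter (3,3) at t=1.8706 ← occupied
  → r_1 = 1.8706
beam 2: φ=-45°, α=60°
  dir = (cos 60°, sin 60°) = (0.5000, 0.8660); from cell (1,4)
  next x-line at t=1.2400, next y-line at t=0.8198; Δt_x=2.0000, Δt_y=1.1547
    y: enter (1,5) at t=0.8198
    x: enter (2,5) at t=1.2400 ← occupied
  → r_2 = 1.2400
beam 3: φ=45°, α=150°
  dir = (cos 150°, sin 150°) = (-0.8660, 0.5000); from cell (1,4)
  next x-line at t=0.4388, next y-line at t=1.4200; Δt_x=1.1547, Δt_y=2.0000
    x: enter (0,4) at t=0.4388 ← occupied
  → r_3 = 0.4388
beam 4: φ=135°, α=240°
  dir = (cos 240°, sin 240°) = (-0.5000, -0.8660); from cell (1,4)
  next x-line at t=0.7600, next y-line at t=0.3349; Δt_x=2.0000, Δt_y=1.1547
    y: enter (1,3) at t=0.3349
    x: enter (0,3) at t=0.7600 ← occupied
  → r_4 = 0.7600

ranges = [1.8706, 1.2400, 0.4388, 0.7600]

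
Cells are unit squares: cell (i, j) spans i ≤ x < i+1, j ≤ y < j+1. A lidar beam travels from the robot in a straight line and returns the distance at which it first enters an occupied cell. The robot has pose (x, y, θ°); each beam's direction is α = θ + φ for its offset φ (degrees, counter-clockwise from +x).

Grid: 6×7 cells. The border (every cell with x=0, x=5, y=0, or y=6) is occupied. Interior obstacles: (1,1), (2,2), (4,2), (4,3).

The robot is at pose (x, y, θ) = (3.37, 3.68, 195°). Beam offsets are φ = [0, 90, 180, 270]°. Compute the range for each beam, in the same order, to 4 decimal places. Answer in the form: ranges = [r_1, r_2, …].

ranges = [2.4536, 2.7745, 0.6522, 2.4018]

beam 1: φ=0°, α=195°
  d=(-0.9659,-0.2588)  start (3,3)  tX=0.3831 tY=2.6273  stride 1/|dx|=1.0353 1/|dy|=3.8637
    cross x-line → (2,3), t=0.3831
    cross x-line → (1,3), t=1.4183
    cross x-line → (0,3), t=2.4536 (wall)
  → r_1 = 2.4536
beam 2: φ=90°, α=285°
  d=(0.2588,-0.9659)  start (3,3)  tX=2.4341 tY=0.7040  stride 1/|dx|=3.8637 1/|dy|=1.0353
    cross y-line → (3,2), t=0.7040
    cross y-line → (3,1), t=1.7393
    cross x-line → (4,1), t=2.4341
    cross y-line → (4,0), t=2.7745 (wall)
  → r_2 = 2.7745
beam 3: φ=180°, α=15°
  d=(0.9659,0.2588)  start (3,3)  tX=0.6522 tY=1.2364  stride 1/|dx|=1.0353 1/|dy|=3.8637
    cross x-line → (4,3), t=0.6522 (wall)
  → r_3 = 0.6522
beam 4: φ=270°, α=105°
  d=(-0.2588,0.9659)  start (3,3)  tX=1.4296 tY=0.3313  stride 1/|dx|=3.8637 1/|dy|=1.0353
    cross y-line → (3,4), t=0.3313
    cross y-line → (3,5), t=1.3666
    cross x-line → (2,5), t=1.4296
    cross y-line → (2,6), t=2.4018 (wall)
  → r_4 = 2.4018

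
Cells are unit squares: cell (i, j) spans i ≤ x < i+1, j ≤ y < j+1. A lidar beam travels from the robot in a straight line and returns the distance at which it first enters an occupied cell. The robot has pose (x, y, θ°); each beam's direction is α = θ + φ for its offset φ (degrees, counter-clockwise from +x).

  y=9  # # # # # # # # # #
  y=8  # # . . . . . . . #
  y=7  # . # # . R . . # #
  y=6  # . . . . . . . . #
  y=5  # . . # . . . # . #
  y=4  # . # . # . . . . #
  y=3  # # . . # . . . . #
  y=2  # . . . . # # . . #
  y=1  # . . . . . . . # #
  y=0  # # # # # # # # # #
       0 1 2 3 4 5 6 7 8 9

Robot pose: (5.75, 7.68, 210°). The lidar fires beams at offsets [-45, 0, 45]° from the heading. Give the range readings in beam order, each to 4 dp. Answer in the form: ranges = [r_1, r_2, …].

beam 1: φ=-45°, α=165°
  d=(-0.9659,0.2588)  start (5,7)  tX=0.7765 tY=1.2364  stride 1/|dx|=1.0353 1/|dy|=3.8637
    cross x-line → (4,7), t=0.7765
    cross y-line → (4,8), t=1.2364
    cross x-line → (3,8), t=1.8117
    cross x-line → (2,8), t=2.8470
    cross x-line → (1,8), t=3.8823 (wall)
  → r_1 = 3.8823
beam 2: φ=0°, α=210°
  d=(-0.8660,-0.5000)  start (5,7)  tX=0.8660 tY=1.3600  stride 1/|dx|=1.1547 1/|dy|=2.0000
    cross x-line → (4,7), t=0.8660
    cross y-line → (4,6), t=1.3600
    cross x-line → (3,6), t=2.0207
    cross x-line → (2,6), t=3.1754
    cross y-line → (2,5), t=3.3600
    cross x-line → (1,5), t=4.3301
    cross y-line → (1,4), t=5.3600
    cross x-line → (0,4), t=5.4848 (wall)
  → r_2 = 5.4848
beam 3: φ=45°, α=255°
  d=(-0.2588,-0.9659)  start (5,7)  tX=2.8978 tY=0.7040  stride 1/|dx|=3.8637 1/|dy|=1.0353
    cross y-line → (5,6), t=0.7040
    cross y-line → (5,5), t=1.7393
    cross y-line → (5,4), t=2.7745
    cross x-line → (4,4), t=2.8978 (wall)
  → r_3 = 2.8978

ranges = [3.8823, 5.4848, 2.8978]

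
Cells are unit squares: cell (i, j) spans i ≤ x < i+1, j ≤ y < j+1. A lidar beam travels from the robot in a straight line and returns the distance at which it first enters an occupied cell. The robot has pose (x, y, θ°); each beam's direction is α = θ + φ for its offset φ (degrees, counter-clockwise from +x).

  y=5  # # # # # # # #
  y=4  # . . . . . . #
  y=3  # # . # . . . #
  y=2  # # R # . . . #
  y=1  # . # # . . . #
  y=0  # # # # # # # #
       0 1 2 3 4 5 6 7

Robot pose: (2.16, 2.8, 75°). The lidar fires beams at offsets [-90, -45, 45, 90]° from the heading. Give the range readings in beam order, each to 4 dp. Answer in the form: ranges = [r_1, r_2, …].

beam 1: φ=-90°, α=345°
  direction (0.9659, -0.2588); cell (2,2); t to first gridline: x 0.8696, y 3.0910 (then +1.0353 / +3.8637)
    (3,2) via x @ 0.8696  # hit
  → r_1 = 0.8696
beam 2: φ=-45°, α=30°
  direction (0.8660, 0.5000); cell (2,2); t to first gridline: x 0.9699, y 0.4000 (then +1.1547 / +2.0000)
    (2,3) via y @ 0.4000
    (3,3) via x @ 0.9699  # hit
  → r_2 = 0.9699
beam 3: φ=45°, α=120°
  direction (-0.5000, 0.8660); cell (2,2); t to first gridline: x 0.3200, y 0.2309 (then +2.0000 / +1.1547)
    (2,3) via y @ 0.2309
    (1,3) via x @ 0.3200  # hit
  → r_3 = 0.3200
beam 4: φ=90°, α=165°
  direction (-0.9659, 0.2588); cell (2,2); t to first gridline: x 0.1656, y 0.7727 (then +1.0353 / +3.8637)
    (1,2) via x @ 0.1656  # hit
  → r_4 = 0.1656

ranges = [0.8696, 0.9699, 0.3200, 0.1656]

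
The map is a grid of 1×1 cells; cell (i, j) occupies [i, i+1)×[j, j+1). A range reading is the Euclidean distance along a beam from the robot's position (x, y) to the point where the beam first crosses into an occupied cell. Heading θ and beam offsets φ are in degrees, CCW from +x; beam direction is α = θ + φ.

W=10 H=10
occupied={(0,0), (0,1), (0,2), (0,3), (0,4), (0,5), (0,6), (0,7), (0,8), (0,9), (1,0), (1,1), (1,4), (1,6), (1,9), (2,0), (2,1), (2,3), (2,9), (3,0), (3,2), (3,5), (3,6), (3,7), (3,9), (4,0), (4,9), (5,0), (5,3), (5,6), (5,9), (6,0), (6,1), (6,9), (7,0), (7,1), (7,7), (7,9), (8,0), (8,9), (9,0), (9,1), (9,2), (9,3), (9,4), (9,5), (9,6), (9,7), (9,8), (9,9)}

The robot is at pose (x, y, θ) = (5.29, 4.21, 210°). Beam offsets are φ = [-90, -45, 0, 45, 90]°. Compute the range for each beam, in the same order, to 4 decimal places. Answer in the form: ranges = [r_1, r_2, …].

ranges = [2.5800, 4.4413, 2.4200, 0.2174, 0.2425]

beam 1: φ=-90°, α=120°
  dir = (cos 120°, sin 120°) = (-0.5000, 0.8660); from cell (5,4)
  next x-line at t=0.5800, next y-line at t=0.9122; Δt_x=2.0000, Δt_y=1.1547
    x: enter (4,4) at t=0.5800
    y: enter (4,5) at t=0.9122
    y: enter (4,6) at t=2.0669
    x: enter (3,6) at t=2.5800 ← occupied
  → r_1 = 2.5800
beam 2: φ=-45°, α=165°
  dir = (cos 165°, sin 165°) = (-0.9659, 0.2588); from cell (5,4)
  next x-line at t=0.3002, next y-line at t=3.0523; Δt_x=1.0353, Δt_y=3.8637
    x: enter (4,4) at t=0.3002
    x: enter (3,4) at t=1.3355
    x: enter (2,4) at t=2.3708
    y: enter (2,5) at t=3.0523
    x: enter (1,5) at t=3.4061
    x: enter (0,5) at t=4.4413 ← occupied
  → r_2 = 4.4413
beam 3: φ=0°, α=210°
  dir = (cos 210°, sin 210°) = (-0.8660, -0.5000); from cell (5,4)
  next x-line at t=0.3349, next y-line at t=0.4200; Δt_x=1.1547, Δt_y=2.0000
    x: enter (4,4) at t=0.3349
    y: enter (4,3) at t=0.4200
    x: enter (3,3) at t=1.4896
    y: enter (3,2) at t=2.4200 ← occupied
  → r_3 = 2.4200
beam 4: φ=45°, α=255°
  dir = (cos 255°, sin 255°) = (-0.2588, -0.9659); from cell (5,4)
  next x-line at t=1.1205, next y-line at t=0.2174; Δt_x=3.8637, Δt_y=1.0353
    y: enter (5,3) at t=0.2174 ← occupied
  → r_4 = 0.2174
beam 5: φ=90°, α=300°
  dir = (cos 300°, sin 300°) = (0.5000, -0.8660); from cell (5,4)
  next x-line at t=1.4200, next y-line at t=0.2425; Δt_x=2.0000, Δt_y=1.1547
    y: enter (5,3) at t=0.2425 ← occupied
  → r_5 = 0.2425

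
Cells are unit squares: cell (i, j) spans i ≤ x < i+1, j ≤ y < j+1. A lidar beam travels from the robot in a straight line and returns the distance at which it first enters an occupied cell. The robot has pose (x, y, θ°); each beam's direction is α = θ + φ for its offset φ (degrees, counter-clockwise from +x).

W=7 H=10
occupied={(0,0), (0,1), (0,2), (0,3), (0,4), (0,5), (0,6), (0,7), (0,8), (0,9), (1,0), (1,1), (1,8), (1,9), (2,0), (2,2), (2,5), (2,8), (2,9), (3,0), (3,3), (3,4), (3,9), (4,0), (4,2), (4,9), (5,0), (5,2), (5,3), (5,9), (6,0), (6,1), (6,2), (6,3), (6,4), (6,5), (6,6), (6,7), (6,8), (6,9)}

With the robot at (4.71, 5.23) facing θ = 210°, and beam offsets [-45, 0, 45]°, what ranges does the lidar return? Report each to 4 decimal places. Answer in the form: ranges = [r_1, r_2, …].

beam 1: φ=-45°, α=165°
  d=(-0.9659,0.2588)  start (4,5)  tX=0.7350 tY=2.9751  stride 1/|dx|=1.0353 1/|dy|=3.8637
    cross x-line → (3,5), t=0.7350
    cross x-line → (2,5), t=1.7703 (wall)
  → r_1 = 1.7703
beam 2: φ=0°, α=210°
  d=(-0.8660,-0.5000)  start (4,5)  tX=0.8198 tY=0.4600  stride 1/|dx|=1.1547 1/|dy|=2.0000
    cross y-line → (4,4), t=0.4600
    cross x-line → (3,4), t=0.8198 (wall)
  → r_2 = 0.8198
beam 3: φ=45°, α=255°
  d=(-0.2588,-0.9659)  start (4,5)  tX=2.7432 tY=0.2381  stride 1/|dx|=3.8637 1/|dy|=1.0353
    cross y-line → (4,4), t=0.2381
    cross y-line → (4,3), t=1.2734
    cross y-line → (4,2), t=2.3087 (wall)
  → r_3 = 2.3087

ranges = [1.7703, 0.8198, 2.3087]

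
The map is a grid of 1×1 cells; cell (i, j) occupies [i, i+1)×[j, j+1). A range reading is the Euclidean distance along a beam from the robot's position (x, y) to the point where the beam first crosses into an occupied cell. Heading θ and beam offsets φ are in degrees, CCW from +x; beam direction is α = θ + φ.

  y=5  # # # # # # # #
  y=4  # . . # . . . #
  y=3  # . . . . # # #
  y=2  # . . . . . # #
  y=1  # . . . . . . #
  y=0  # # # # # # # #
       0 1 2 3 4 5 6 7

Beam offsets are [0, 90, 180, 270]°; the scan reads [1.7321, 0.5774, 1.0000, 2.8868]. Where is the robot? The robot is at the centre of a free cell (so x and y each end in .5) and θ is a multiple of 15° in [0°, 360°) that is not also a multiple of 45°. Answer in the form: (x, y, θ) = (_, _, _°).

(x, y, θ) = (2.5, 1.5, 150°)

Enumerate (i+0.5, j+0.5, θ) over the 20 free cells and 16 admissible headings. For each, cast all 4 beams and compare to the given ranges.
  (6.5, 1.5, 30°): beam 1 = 0.5774 ≠ 1.7321 ✗
  (2.5, 4.5, 150°): beam 1 = 1.0000 ≠ 1.7321 ✗
  (5.5, 4.5, 300°): beam 1 = 0.5774 ≠ 1.7321 ✗
  (4.5, 1.5, 60°): beam 2 = 4.0415 ≠ 0.5774 ✗
  …
  (2.5, 1.5, 150°): r_1=1.7321, r_2=0.5774, r_3=1.0000, r_4=2.8868 — all match ✓
No second candidate reproduces the full scan.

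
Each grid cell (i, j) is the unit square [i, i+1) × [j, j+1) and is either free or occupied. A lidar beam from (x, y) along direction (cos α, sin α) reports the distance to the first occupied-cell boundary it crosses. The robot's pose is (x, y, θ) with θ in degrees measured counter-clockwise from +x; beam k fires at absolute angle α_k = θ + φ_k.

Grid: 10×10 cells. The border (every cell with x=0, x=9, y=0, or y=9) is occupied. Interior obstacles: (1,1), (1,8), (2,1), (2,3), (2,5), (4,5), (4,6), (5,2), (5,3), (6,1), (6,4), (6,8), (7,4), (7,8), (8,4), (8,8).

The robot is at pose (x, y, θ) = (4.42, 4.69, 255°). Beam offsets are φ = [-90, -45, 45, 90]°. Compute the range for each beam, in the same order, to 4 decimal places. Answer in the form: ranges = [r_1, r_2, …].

beam 1: φ=-90°, α=165°
  dir = (cos 165°, sin 165°) = (-0.9659, 0.2588); from cell (4,4)
  next x-line at t=0.4348, next y-line at t=1.1977; Δt_x=1.0353, Δt_y=3.8637
    x: enter (3,4) at t=0.4348
    y: enter (3,5) at t=1.1977
    x: enter (2,5) at t=1.4701 ← occupied
  → r_1 = 1.4701
beam 2: φ=-45°, α=210°
  dir = (cos 210°, sin 210°) = (-0.8660, -0.5000); from cell (4,4)
  next x-line at t=0.4850, next y-line at t=1.3800; Δt_x=1.1547, Δt_y=2.0000
    x: enter (3,4) at t=0.4850
    y: enter (3,3) at t=1.3800
    x: enter (2,3) at t=1.6397 ← occupied
  → r_2 = 1.6397
beam 3: φ=45°, α=300°
  dir = (cos 300°, sin 300°) = (0.5000, -0.8660); from cell (4,4)
  next x-line at t=1.1600, next y-line at t=0.7967; Δt_x=2.0000, Δt_y=1.1547
    y: enter (4,3) at t=0.7967
    x: enter (5,3) at t=1.1600 ← occupied
  → r_3 = 1.1600
beam 4: φ=90°, α=345°
  dir = (cos 345°, sin 345°) = (0.9659, -0.2588); from cell (4,4)
  next x-line at t=0.6005, next y-line at t=2.6660; Δt_x=1.0353, Δt_y=3.8637
    x: enter (5,4) at t=0.6005
    x: enter (6,4) at t=1.6357 ← occupied
  → r_4 = 1.6357

ranges = [1.4701, 1.6397, 1.1600, 1.6357]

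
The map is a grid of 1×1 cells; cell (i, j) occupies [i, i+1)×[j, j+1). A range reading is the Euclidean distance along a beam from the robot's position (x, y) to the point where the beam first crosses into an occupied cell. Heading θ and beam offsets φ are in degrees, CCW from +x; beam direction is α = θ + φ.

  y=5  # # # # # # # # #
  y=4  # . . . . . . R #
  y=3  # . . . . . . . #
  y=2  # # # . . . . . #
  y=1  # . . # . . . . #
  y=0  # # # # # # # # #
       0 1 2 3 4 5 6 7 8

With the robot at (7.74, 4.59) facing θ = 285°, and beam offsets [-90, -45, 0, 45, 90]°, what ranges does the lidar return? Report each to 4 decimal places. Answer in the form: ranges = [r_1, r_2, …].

beam 1: φ=-90°, α=195°
  cosα=-0.9659 sinα=-0.2588 | (7,4) | tMaxX 0.7661 tMaxY 2.2796 | tΔX 1.0353 tΔY 3.8637
    t=0.7661 [x] (6,4)
    t=1.8014 [x] (5,4)
    t=2.2796 [y] (5,3)
    t=2.8367 [x] (4,3)
    t=3.8719 [x] (3,3)
    t=4.9072 [x] (2,3)
    t=5.9425 [x] (1,3)
    t=6.1433 [y] (1,2) — stop
  → r_1 = 6.1433
beam 2: φ=-45°, α=240°
  cosα=-0.5000 sinα=-0.8660 | (7,4) | tMaxX 1.4800 tMaxY 0.6813 | tΔX 2.0000 tΔY 1.1547
    t=0.6813 [y] (7,3)
    t=1.4800 [x] (6,3)
    t=1.8360 [y] (6,2)
    t=2.9907 [y] (6,1)
    t=3.4800 [x] (5,1)
    t=4.1454 [y] (5,0) — stop
  → r_2 = 4.1454
beam 3: φ=0°, α=285°
  cosα=0.2588 sinα=-0.9659 | (7,4) | tMaxX 1.0046 tMaxY 0.6108 | tΔX 3.8637 tΔY 1.0353
    t=0.6108 [y] (7,3)
    t=1.0046 [x] (8,3) — stop
  → r_3 = 1.0046
beam 4: φ=45°, α=330°
  cosα=0.8660 sinα=-0.5000 | (7,4) | tMaxX 0.3002 tMaxY 1.1800 | tΔX 1.1547 tΔY 2.0000
    t=0.3002 [x] (8,4) — stop
  → r_4 = 0.3002
beam 5: φ=90°, α=15°
  cosα=0.9659 sinα=0.2588 | (7,4) | tMaxX 0.2692 tMaxY 1.5841 | tΔX 1.0353 tΔY 3.8637
    t=0.2692 [x] (8,4) — stop
  → r_5 = 0.2692

ranges = [6.1433, 4.1454, 1.0046, 0.3002, 0.2692]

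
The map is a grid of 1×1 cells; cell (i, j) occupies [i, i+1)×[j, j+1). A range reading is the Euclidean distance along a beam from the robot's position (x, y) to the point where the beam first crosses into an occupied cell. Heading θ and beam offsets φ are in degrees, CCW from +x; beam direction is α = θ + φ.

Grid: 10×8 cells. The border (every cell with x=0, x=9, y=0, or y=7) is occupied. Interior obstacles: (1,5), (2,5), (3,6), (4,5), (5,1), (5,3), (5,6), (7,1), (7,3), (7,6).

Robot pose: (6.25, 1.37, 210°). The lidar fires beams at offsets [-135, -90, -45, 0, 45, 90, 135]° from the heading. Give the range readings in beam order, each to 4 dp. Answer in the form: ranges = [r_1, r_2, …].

beam 1: φ=-135°, α=75°
  cosα=0.2588 sinα=0.9659 | (6,1) | tMaxX 2.8978 tMaxY 0.6522 | tΔX 3.8637 tΔY 1.0353
    t=0.6522 [y] (6,2)
    t=1.6875 [y] (6,3)
    t=2.7228 [y] (6,4)
    t=2.8978 [x] (7,4)
    t=3.7581 [y] (7,5)
    t=4.7933 [y] (7,6) — stop
  → r_1 = 4.7933
beam 2: φ=-90°, α=120°
  cosα=-0.5000 sinα=0.8660 | (6,1) | tMaxX 0.5000 tMaxY 0.7275 | tΔX 2.0000 tΔY 1.1547
    t=0.5000 [x] (5,1) — stop
  → r_2 = 0.5000
beam 3: φ=-45°, α=165°
  cosα=-0.9659 sinα=0.2588 | (6,1) | tMaxX 0.2588 tMaxY 2.4341 | tΔX 1.0353 tΔY 3.8637
    t=0.2588 [x] (5,1) — stop
  → r_3 = 0.2588
beam 4: φ=0°, α=210°
  cosα=-0.8660 sinα=-0.5000 | (6,1) | tMaxX 0.2887 tMaxY 0.7400 | tΔX 1.1547 tΔY 2.0000
    t=0.2887 [x] (5,1) — stop
  → r_4 = 0.2887
beam 5: φ=45°, α=255°
  cosα=-0.2588 sinα=-0.9659 | (6,1) | tMaxX 0.9659 tMaxY 0.3831 | tΔX 3.8637 tΔY 1.0353
    t=0.3831 [y] (6,0) — stop
  → r_5 = 0.3831
beam 6: φ=90°, α=300°
  cosα=0.5000 sinα=-0.8660 | (6,1) | tMaxX 1.5000 tMaxY 0.4272 | tΔX 2.0000 tΔY 1.1547
    t=0.4272 [y] (6,0) — stop
  → r_6 = 0.4272
beam 7: φ=135°, α=345°
  cosα=0.9659 sinα=-0.2588 | (6,1) | tMaxX 0.7765 tMaxY 1.4296 | tΔX 1.0353 tΔY 3.8637
    t=0.7765 [x] (7,1) — stop
  → r_7 = 0.7765

ranges = [4.7933, 0.5000, 0.2588, 0.2887, 0.3831, 0.4272, 0.7765]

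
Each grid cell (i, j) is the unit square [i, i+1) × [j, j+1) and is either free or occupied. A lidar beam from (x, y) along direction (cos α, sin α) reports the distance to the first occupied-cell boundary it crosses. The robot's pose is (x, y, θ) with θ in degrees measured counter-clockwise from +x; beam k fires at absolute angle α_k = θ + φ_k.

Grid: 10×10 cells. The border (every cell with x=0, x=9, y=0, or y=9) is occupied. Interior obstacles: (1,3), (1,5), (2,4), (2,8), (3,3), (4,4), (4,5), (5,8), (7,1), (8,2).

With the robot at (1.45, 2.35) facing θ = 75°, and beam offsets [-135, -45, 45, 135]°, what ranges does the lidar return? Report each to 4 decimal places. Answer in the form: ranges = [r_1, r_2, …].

beam 1: φ=-135°, α=300°
  d=(0.5000,-0.8660)  start (1,2)  tX=1.1000 tY=0.4041  stride 1/|dx|=2.0000 1/|dy|=1.1547
    cross y-line → (1,1), t=0.4041
    cross x-line → (2,1), t=1.1000
    cross y-line → (2,0), t=1.5588 (wall)
  → r_1 = 1.5588
beam 2: φ=-45°, α=30°
  d=(0.8660,0.5000)  start (1,2)  tX=0.6351 tY=1.3000  stride 1/|dx|=1.1547 1/|dy|=2.0000
    cross x-line → (2,2), t=0.6351
    cross y-line → (2,3), t=1.3000
    cross x-line → (3,3), t=1.7898 (wall)
  → r_2 = 1.7898
beam 3: φ=45°, α=120°
  d=(-0.5000,0.8660)  start (1,2)  tX=0.9000 tY=0.7506  stride 1/|dx|=2.0000 1/|dy|=1.1547
    cross y-line → (1,3), t=0.7506 (wall)
  → r_3 = 0.7506
beam 4: φ=135°, α=210°
  d=(-0.8660,-0.5000)  start (1,2)  tX=0.5196 tY=0.7000  stride 1/|dx|=1.1547 1/|dy|=2.0000
    cross x-line → (0,2), t=0.5196 (wall)
  → r_4 = 0.5196

ranges = [1.5588, 1.7898, 0.7506, 0.5196]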